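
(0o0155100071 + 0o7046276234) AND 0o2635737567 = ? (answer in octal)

Add column by column in base 8, right to left:
  1+4 = 5
  7+3 = 2 carry 1
  0+2+1 = 3
  0+6 = 6
  0+7 = 7
  1+2 = 3
  5+6 = 3 carry 1
  5+4+1 = 2 carry 1
  1+0+1 = 2
  0+7 = 7
Sum = 0o7223376325; now AND with 0o2635737567:
  7&2=2, 2&6=2, 2&3=2, 3&5=1, 3&7=3, 7&3=3, 6&7=6, 3&5=1, 2&6=2, 5&7=5

0o2221336125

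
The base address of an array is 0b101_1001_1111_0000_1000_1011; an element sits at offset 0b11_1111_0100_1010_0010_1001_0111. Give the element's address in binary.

Add column by column in base 2, right to left:
  1+1 = 0 carry 1
  1+1+1 = 1 carry 1
  0+1+1 = 0 carry 1
  1+0+1 = 0 carry 1
  0+1+1 = 0 carry 1
  0+0+1 = 1
  0+0 = 0
  1+1 = 0 carry 1
  0+0+1 = 1
  0+1 = 1
  0+0 = 0
  0+0 = 0
  1+0 = 1
  1+1 = 0 carry 1
  1+0+1 = 0 carry 1
  1+1+1 = 1 carry 1
  1+0+1 = 0 carry 1
  0+0+1 = 1
  0+1 = 1
  1+0 = 1
  1+1 = 0 carry 1
  0+1+1 = 0 carry 1
  1+1+1 = 1 carry 1
  0+1+1 = 0 carry 1
  0+1+1 = 0 carry 1
  0+1+1 = 0 carry 1
  final carry 1

0b100010011101001001100100010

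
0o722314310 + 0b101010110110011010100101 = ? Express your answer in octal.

0b101010110110011010100101 = 0o52663245 in octal.
Add column by column in base 8, right to left:
  0+5 = 5
  1+4 = 5
  3+2 = 5
  4+3 = 7
  1+6 = 7
  3+6 = 1 carry 1
  2+2+1 = 5
  2+5 = 7
  7+0 = 7

0o775177555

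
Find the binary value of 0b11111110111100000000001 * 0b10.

Multiply each base-2 digit by 2, carrying:
  1×2 = 2 → write 0 carry 1
  0×2+1 = 1 → write 1
  0×2 = 0 → write 0
  0×2 = 0 → write 0
  0×2 = 0 → write 0
  0×2 = 0 → write 0
  0×2 = 0 → write 0
  0×2 = 0 → write 0
  0×2 = 0 → write 0
  0×2 = 0 → write 0
  0×2 = 0 → write 0
  1×2 = 2 → write 0 carry 1
  1×2+1 = 3 → write 1 carry 1
  1×2+1 = 3 → write 1 carry 1
  1×2+1 = 3 → write 1 carry 1
  0×2+1 = 1 → write 1
  1×2 = 2 → write 0 carry 1
  1×2+1 = 3 → write 1 carry 1
  1×2+1 = 3 → write 1 carry 1
  1×2+1 = 3 → write 1 carry 1
  1×2+1 = 3 → write 1 carry 1
  1×2+1 = 3 → write 1 carry 1
  1×2+1 = 3 → write 1 carry 1
  remaining carry: 1

0b111111101111000000000010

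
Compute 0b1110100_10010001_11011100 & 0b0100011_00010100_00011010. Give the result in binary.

0b01000000001000000011000

AND bit by bit (1 only where both bits are 1):
  11101001001000111011100
& 01000110001010000011010
= 01000000001000000011000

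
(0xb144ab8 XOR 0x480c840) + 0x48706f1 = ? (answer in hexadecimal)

0x141b89e9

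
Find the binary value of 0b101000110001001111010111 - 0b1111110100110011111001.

Subtract column by column in base 2:
  1-1 → 0
  1-0 → 1
  1-0 → 1
  0-1 → 1 (borrow)
  1-1-1 → 1 (borrow)
  0-1-1 → 0 (borrow)
  1-1-1 → 1 (borrow)
  1-1-1 → 1 (borrow)
  1-0-1 → 0
  1-0 → 1
  0-1 → 1 (borrow)
  0-1-1 → 0 (borrow)
  1-0-1 → 0
  0-0 → 0
  0-1 → 1 (borrow)
  0-0-1 → 1 (borrow)
  1-1-1 → 1 (borrow)
  1-1-1 → 1 (borrow)
  0-1-1 → 0 (borrow)
  0-1-1 → 0 (borrow)
  0-1-1 → 0 (borrow)
  1-1-1 → 1 (borrow)
  0-0-1 → 1 (borrow)
  1-0-1 → 0

0b11000111100011011011110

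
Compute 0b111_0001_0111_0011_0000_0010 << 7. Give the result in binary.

Left shift by 7: append 7 zero bits.

0b111000101110011000000100000000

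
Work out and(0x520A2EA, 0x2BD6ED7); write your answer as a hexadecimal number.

AND each hex digit independently (no carries):
  5&2=0, 2&B=2, 0&D=0, A&6=2, 2&E=2, E&D=C, A&7=2

0x02022C2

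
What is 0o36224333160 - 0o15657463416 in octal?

0o20344647542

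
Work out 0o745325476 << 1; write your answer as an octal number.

0o1712653174

1 bits is not a whole number of base-8 digits; in binary: 111100101011010101100111110 << 1 = 1111001010110101011001111100.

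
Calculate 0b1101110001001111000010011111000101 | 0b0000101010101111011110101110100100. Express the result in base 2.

0b1101111011101111011110111111100101

OR bit by bit (1 where either bit is 1):
  1101110001001111000010011111000101
| 0000101010101111011110101110100100
= 1101111011101111011110111111100101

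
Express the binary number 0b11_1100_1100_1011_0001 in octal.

0o746261

Group the bits in threes: 111 100 110 010 110 001 → 746261.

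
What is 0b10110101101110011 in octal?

0o265563

Group the bits in threes: 010 110 101 101 110 011 → 265563.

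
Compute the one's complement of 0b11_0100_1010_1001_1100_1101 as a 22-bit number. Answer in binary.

0b0010110101011000110010

Invert each bit: 1101001010100111001101 → 0010110101011000110010.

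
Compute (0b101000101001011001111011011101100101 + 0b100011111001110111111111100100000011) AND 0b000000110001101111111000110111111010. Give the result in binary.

Add column by column in base 2, right to left:
  1+1 = 0 carry 1
  0+1+1 = 0 carry 1
  1+0+1 = 0 carry 1
  0+0+1 = 1
  0+0 = 0
  1+0 = 1
  1+0 = 1
  0+0 = 0
  1+1 = 0 carry 1
  1+0+1 = 0 carry 1
  1+0+1 = 0 carry 1
  0+1+1 = 0 carry 1
  1+1+1 = 1 carry 1
  1+1+1 = 1 carry 1
  0+1+1 = 0 carry 1
  1+1+1 = 1 carry 1
  1+1+1 = 1 carry 1
  1+1+1 = 1 carry 1
  1+1+1 = 1 carry 1
  0+1+1 = 0 carry 1
  0+1+1 = 0 carry 1
  1+0+1 = 0 carry 1
  1+1+1 = 1 carry 1
  0+1+1 = 0 carry 1
  1+1+1 = 1 carry 1
  0+0+1 = 1
  0+0 = 0
  1+1 = 0 carry 1
  0+1+1 = 0 carry 1
  1+1+1 = 1 carry 1
  0+1+1 = 0 carry 1
  0+1+1 = 0 carry 1
  0+0+1 = 1
  1+0 = 1
  0+0 = 0
  1+1 = 0 carry 1
  final carry 1
Sum = 0b1001100100011010001111011000001101000; now AND with 0b000000110001101111111000110111111010:
  1001100100011010001111011000001101000
& 0000000110001101111111000110111111010
= 0000000100001000001111000000001101000

0b100001000001111000000001101000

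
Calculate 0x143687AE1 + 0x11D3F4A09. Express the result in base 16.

Add column by column in base 16, right to left:
  1+9 = A
  E+0 = E
  A+A = 4 carry 1
  7+4+1 = C
  8+F = 7 carry 1
  6+3+1 = A
  3+D = 0 carry 1
  4+1+1 = 6
  1+1 = 2

0x260A7C4EA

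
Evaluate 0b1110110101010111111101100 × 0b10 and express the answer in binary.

0b11101101010101111111011000

Multiply each base-2 digit by 2, carrying:
  0×2 = 0 → write 0
  0×2 = 0 → write 0
  1×2 = 2 → write 0 carry 1
  1×2+1 = 3 → write 1 carry 1
  0×2+1 = 1 → write 1
  1×2 = 2 → write 0 carry 1
  1×2+1 = 3 → write 1 carry 1
  1×2+1 = 3 → write 1 carry 1
  1×2+1 = 3 → write 1 carry 1
  1×2+1 = 3 → write 1 carry 1
  1×2+1 = 3 → write 1 carry 1
  1×2+1 = 3 → write 1 carry 1
  0×2+1 = 1 → write 1
  1×2 = 2 → write 0 carry 1
  0×2+1 = 1 → write 1
  1×2 = 2 → write 0 carry 1
  0×2+1 = 1 → write 1
  1×2 = 2 → write 0 carry 1
  0×2+1 = 1 → write 1
  1×2 = 2 → write 0 carry 1
  1×2+1 = 3 → write 1 carry 1
  0×2+1 = 1 → write 1
  1×2 = 2 → write 0 carry 1
  1×2+1 = 3 → write 1 carry 1
  1×2+1 = 3 → write 1 carry 1
  remaining carry: 1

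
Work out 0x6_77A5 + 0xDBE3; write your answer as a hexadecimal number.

0x75388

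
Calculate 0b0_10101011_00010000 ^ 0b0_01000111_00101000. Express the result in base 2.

0b01110110000111000

XOR bit by bit (1 where the bits differ):
  01010101100010000
^ 00100011100101000
= 01110110000111000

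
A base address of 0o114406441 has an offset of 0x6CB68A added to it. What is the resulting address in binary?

0o114406441 = 0b1001100100000110100100001 in binary.
0x6CB68A = 0b11011001011011010001010 in binary.
Add column by column in base 2, right to left:
  1+0 = 1
  0+1 = 1
  0+0 = 0
  0+1 = 1
  0+0 = 0
  1+0 = 1
  0+0 = 0
  0+1 = 1
  1+0 = 1
  0+1 = 1
  1+1 = 0 carry 1
  1+0+1 = 0 carry 1
  0+1+1 = 0 carry 1
  0+1+1 = 0 carry 1
  0+0+1 = 1
  0+1 = 1
  0+0 = 0
  1+0 = 1
  0+1 = 1
  0+1 = 1
  1+0 = 1
  1+1 = 0 carry 1
  0+1+1 = 0 carry 1
  0+0+1 = 1
  1+0 = 1

0b1100111101100001110101011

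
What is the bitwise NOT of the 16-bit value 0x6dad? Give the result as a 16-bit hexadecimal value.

Each hex digit d becomes f−d:
  6→9, d→2, a→5, d→2

0x9252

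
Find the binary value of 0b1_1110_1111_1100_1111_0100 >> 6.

0b111101111110011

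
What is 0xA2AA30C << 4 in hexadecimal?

Shifting left by 4 bits = 1 hex digit: append 1 zero.

0xA2AA30C0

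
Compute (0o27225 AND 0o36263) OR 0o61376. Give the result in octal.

0o67377

0o27225 AND 0o36263 = 0o26221.
Then OR with 0o61376.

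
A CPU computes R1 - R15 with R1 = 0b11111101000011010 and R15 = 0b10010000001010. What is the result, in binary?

Subtract column by column in base 2:
  0-0 → 0
  1-1 → 0
  0-0 → 0
  1-1 → 0
  1-0 → 1
  0-0 → 0
  0-0 → 0
  0-0 → 0
  0-0 → 0
  1-0 → 1
  0-1 → 1 (borrow)
  1-0-1 → 0
  1-0 → 1
  1-1 → 0
  1-0 → 1
  1-0 → 1
  1-0 → 1

0b11101011000010000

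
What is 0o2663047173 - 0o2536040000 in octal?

Subtract column by column in base 8:
  3-0 → 3
  7-0 → 7
  1-0 → 1
  7-0 → 7
  4-4 → 0
  0-0 → 0
  3-6 → 5 (borrow)
  6-3-1 → 2
  6-5 → 1
  2-2 → 0

0o125007173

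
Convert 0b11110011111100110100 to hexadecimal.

0xF3F34

Group the bits into nibbles: 1111 0011 1111 0011 0100 → F3F34.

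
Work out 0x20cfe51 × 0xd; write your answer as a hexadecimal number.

0x1aa8ea1d

Multiply each base-16 digit by 13, carrying:
  1×13 = 13 → write d
  5×13 = 65 → write 1 carry 4
  e×13+4 = 186 → write a carry 11
  f×13+11 = 206 → write e carry 12
  c×13+12 = 168 → write 8 carry 10
  0×13+10 = 10 → write a
  2×13 = 26 → write a carry 1
  remaining carry: 1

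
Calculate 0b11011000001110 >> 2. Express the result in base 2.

Right shift by 2: drop the 2 least-significant bits.

0b110110000011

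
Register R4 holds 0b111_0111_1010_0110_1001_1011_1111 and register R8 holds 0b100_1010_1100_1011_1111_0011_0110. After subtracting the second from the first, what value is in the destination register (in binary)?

0b10110011011010101010001001

Subtract column by column in base 2:
  1-0 → 1
  1-1 → 0
  1-1 → 0
  1-0 → 1
  1-1 → 0
  1-1 → 0
  0-0 → 0
  1-0 → 1
  1-1 → 0
  0-1 → 1 (borrow)
  0-1-1 → 0 (borrow)
  1-1-1 → 1 (borrow)
  0-1-1 → 0 (borrow)
  1-1-1 → 1 (borrow)
  1-0-1 → 0
  0-1 → 1 (borrow)
  0-0-1 → 1 (borrow)
  1-0-1 → 0
  0-1 → 1 (borrow)
  1-1-1 → 1 (borrow)
  1-0-1 → 0
  1-1 → 0
  1-0 → 1
  0-1 → 1 (borrow)
  1-0-1 → 0
  1-0 → 1
  1-1 → 0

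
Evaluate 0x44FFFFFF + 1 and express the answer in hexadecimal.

The trailing 6 digits are F (max in base 16), so adding 1 cascades: they roll to 0 and the next digit up increments.

0x45000000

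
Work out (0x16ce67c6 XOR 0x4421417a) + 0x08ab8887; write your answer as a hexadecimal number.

0x5b9aaf43

First 0x16ce67c6 XOR 0x4421417a = 0x52ef26bc.
Add column by column in base 16, right to left:
  c+7 = 3 carry 1
  b+8+1 = 4 carry 1
  6+8+1 = f
  2+8 = a
  f+b = a carry 1
  e+a+1 = 9 carry 1
  2+8+1 = b
  5+0 = 5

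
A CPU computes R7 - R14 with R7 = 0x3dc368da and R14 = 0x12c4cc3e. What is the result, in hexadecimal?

0x2afe9c9c

Subtract column by column in base 16:
  a-e → c (borrow)
  d-3-1 → 9
  8-c → c (borrow)
  6-c-1 → 9 (borrow)
  3-4-1 → e (borrow)
  c-c-1 → f (borrow)
  d-2-1 → a
  3-1 → 2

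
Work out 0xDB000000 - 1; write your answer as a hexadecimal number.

The trailing 6 digits are 0, so subtracting 1 borrows through: they become F and the next digit up decrements.

0xDAFFFFFF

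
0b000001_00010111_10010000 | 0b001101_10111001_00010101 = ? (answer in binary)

OR bit by bit (1 where either bit is 1):
  0000010001011110010000
| 0011011011100100010101
= 0011011011111110010101

0b0011011011111110010101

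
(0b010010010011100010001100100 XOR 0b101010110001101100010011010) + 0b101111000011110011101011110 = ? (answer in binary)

First 0b010010010011100010001100100 XOR 0b101010110001101100010011010 = 0b111000100010001110011111110.
Add column by column in base 2, right to left:
  0+0 = 0
  1+1 = 0 carry 1
  1+1+1 = 1 carry 1
  1+1+1 = 1 carry 1
  1+1+1 = 1 carry 1
  1+0+1 = 0 carry 1
  1+1+1 = 1 carry 1
  1+0+1 = 0 carry 1
  0+1+1 = 0 carry 1
  0+1+1 = 0 carry 1
  1+1+1 = 1 carry 1
  1+0+1 = 0 carry 1
  1+0+1 = 0 carry 1
  0+1+1 = 0 carry 1
  0+1+1 = 0 carry 1
  0+1+1 = 0 carry 1
  1+1+1 = 1 carry 1
  0+0+1 = 1
  0+0 = 0
  0+0 = 0
  1+0 = 1
  0+1 = 1
  0+1 = 1
  0+1 = 1
  1+1 = 0 carry 1
  1+0+1 = 0 carry 1
  1+1+1 = 1 carry 1
  final carry 1

0b1100111100110000010001011100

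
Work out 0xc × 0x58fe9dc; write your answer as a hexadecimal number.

Multiply each base-16 digit by 12, carrying:
  c×12 = 144 → write 0 carry 9
  d×12+9 = 165 → write 5 carry 10
  9×12+10 = 118 → write 6 carry 7
  e×12+7 = 175 → write f carry 10
  f×12+10 = 190 → write e carry 11
  8×12+11 = 107 → write b carry 6
  5×12+6 = 66 → write 2 carry 4
  remaining carry: 4

0x42bef650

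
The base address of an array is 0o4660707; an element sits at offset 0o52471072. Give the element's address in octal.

Add column by column in base 8, right to left:
  7+2 = 1 carry 1
  0+7+1 = 0 carry 1
  7+0+1 = 0 carry 1
  0+1+1 = 2
  6+7 = 5 carry 1
  6+4+1 = 3 carry 1
  4+2+1 = 7
  0+5 = 5

0o57352001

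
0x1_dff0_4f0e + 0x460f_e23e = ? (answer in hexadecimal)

0x22600314c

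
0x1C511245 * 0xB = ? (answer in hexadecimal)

0x1377BC8F7

Multiply each base-16 digit by 11, carrying:
  5×11 = 55 → write 7 carry 3
  4×11+3 = 47 → write F carry 2
  2×11+2 = 24 → write 8 carry 1
  1×11+1 = 12 → write C
  1×11 = 11 → write B
  5×11 = 55 → write 7 carry 3
  C×11+3 = 135 → write 7 carry 8
  1×11+8 = 19 → write 3 carry 1
  remaining carry: 1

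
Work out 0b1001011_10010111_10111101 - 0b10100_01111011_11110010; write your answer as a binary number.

0b1101110001101111001011

Subtract column by column in base 2:
  1-0 → 1
  0-1 → 1 (borrow)
  1-0-1 → 0
  1-0 → 1
  1-1 → 0
  1-1 → 0
  0-1 → 1 (borrow)
  1-1-1 → 1 (borrow)
  1-1-1 → 1 (borrow)
  1-1-1 → 1 (borrow)
  1-0-1 → 0
  0-1 → 1 (borrow)
  1-1-1 → 1 (borrow)
  0-1-1 → 0 (borrow)
  0-1-1 → 0 (borrow)
  1-0-1 → 0
  1-0 → 1
  1-0 → 1
  0-1 → 1 (borrow)
  1-0-1 → 0
  0-1 → 1 (borrow)
  0-0-1 → 1 (borrow)
  1-0-1 → 0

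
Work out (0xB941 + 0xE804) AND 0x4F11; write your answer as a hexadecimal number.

Add column by column in base 16, right to left:
  1+4 = 5
  4+0 = 4
  9+8 = 1 carry 1
  B+E+1 = A carry 1
  final carry 1
Sum = 0x1A145; now AND with 0x4F11:
  1&0=0, A&4=0, 1&F=1, 4&1=0, 5&1=1

0x101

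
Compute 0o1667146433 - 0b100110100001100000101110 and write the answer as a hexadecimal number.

0xE42B4ED

0o1667146433 = 0xEDCCD1B in hexadecimal.
0b100110100001100000101110 = 0x9A182E in hexadecimal.
Subtract column by column in base 16:
  B-E → D (borrow)
  1-2-1 → E (borrow)
  D-8-1 → 4
  C-1 → B
  C-A → 2
  D-9 → 4
  E-0 → E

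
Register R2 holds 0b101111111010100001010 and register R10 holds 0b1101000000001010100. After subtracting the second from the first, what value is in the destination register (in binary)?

Subtract column by column in base 2:
  0-0 → 0
  1-0 → 1
  0-1 → 1 (borrow)
  1-0-1 → 0
  0-1 → 1 (borrow)
  0-0-1 → 1 (borrow)
  0-1-1 → 0 (borrow)
  0-0-1 → 1 (borrow)
  1-0-1 → 0
  0-0 → 0
  1-0 → 1
  0-0 → 0
  1-0 → 1
  1-0 → 1
  1-0 → 1
  1-1 → 0
  1-0 → 1
  1-1 → 0
  1-1 → 0
  0-0 → 0
  1-0 → 1

0b100010111010010110110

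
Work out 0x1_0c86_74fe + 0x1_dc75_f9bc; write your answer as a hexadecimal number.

0x2e8fc6eba

Add column by column in base 16, right to left:
  e+c = a carry 1
  f+b+1 = b carry 1
  4+9+1 = e
  7+f = 6 carry 1
  6+5+1 = c
  8+7 = f
  c+c = 8 carry 1
  0+d+1 = e
  1+1 = 2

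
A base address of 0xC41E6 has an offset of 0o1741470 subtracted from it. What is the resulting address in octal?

0o1077256

0xC41E6 = 0o3040746 in octal.
Subtract column by column in base 8:
  6-0 → 6
  4-7 → 5 (borrow)
  7-4-1 → 2
  0-1 → 7 (borrow)
  4-4-1 → 7 (borrow)
  0-7-1 → 0 (borrow)
  3-1-1 → 1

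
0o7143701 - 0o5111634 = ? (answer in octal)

0o2032045

Subtract column by column in base 8:
  1-4 → 5 (borrow)
  0-3-1 → 4 (borrow)
  7-6-1 → 0
  3-1 → 2
  4-1 → 3
  1-1 → 0
  7-5 → 2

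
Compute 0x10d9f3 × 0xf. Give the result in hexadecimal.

0xfcc53d

Multiply each base-16 digit by 15, carrying:
  3×15 = 45 → write d carry 2
  f×15+2 = 227 → write 3 carry 14
  9×15+14 = 149 → write 5 carry 9
  d×15+9 = 204 → write c carry 12
  0×15+12 = 12 → write c
  1×15 = 15 → write f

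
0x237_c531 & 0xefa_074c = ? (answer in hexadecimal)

AND each hex digit independently (no carries):
  2&e=2, 3&f=3, 7&a=2, c&0=0, 5&7=5, 3&4=0, 1&c=0

0x2320500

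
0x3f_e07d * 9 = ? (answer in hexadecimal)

Multiply each base-16 digit by 9, carrying:
  d×9 = 117 → write 5 carry 7
  7×9+7 = 70 → write 6 carry 4
  0×9+4 = 4 → write 4
  e×9 = 126 → write e carry 7
  f×9+7 = 142 → write e carry 8
  3×9+8 = 35 → write 3 carry 2
  remaining carry: 2

0x23ee465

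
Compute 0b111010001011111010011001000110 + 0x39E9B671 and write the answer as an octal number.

0b111010001011111010011001000110 = 0o7213723106 in octal.
0x39E9B671 = 0o7172333161 in octal.
Add column by column in base 8, right to left:
  6+1 = 7
  0+6 = 6
  1+1 = 2
  3+3 = 6
  2+3 = 5
  7+3 = 2 carry 1
  3+2+1 = 6
  1+7 = 0 carry 1
  2+1+1 = 4
  7+7 = 6 carry 1
  final carry 1

0o16406256267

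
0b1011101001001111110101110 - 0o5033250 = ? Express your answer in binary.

0b1011000000110100100000110

0o5033250 = 0b101000011011010101000 in binary.
Subtract column by column in base 2:
  0-0 → 0
  1-0 → 1
  1-0 → 1
  1-1 → 0
  0-0 → 0
  1-1 → 0
  0-0 → 0
  1-1 → 0
  1-0 → 1
  1-1 → 0
  1-1 → 0
  1-0 → 1
  1-1 → 0
  0-1 → 1 (borrow)
  0-0-1 → 1 (borrow)
  1-0-1 → 0
  0-0 → 0
  0-0 → 0
  1-1 → 0
  0-0 → 0
  1-1 → 0
  1-0 → 1
  1-0 → 1
  0-0 → 0
  1-0 → 1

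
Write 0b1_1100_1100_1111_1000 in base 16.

Group the bits into nibbles: 0001 1100 1100 1111 1000 → 1ccf8.

0x1ccf8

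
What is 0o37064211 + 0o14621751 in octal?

Add column by column in base 8, right to left:
  1+1 = 2
  1+5 = 6
  2+7 = 1 carry 1
  4+1+1 = 6
  6+2 = 0 carry 1
  0+6+1 = 7
  7+4 = 3 carry 1
  3+1+1 = 5

0o53706162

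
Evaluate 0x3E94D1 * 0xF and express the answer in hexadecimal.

Multiply each base-16 digit by 15, carrying:
  1×15 = 15 → write F
  D×15 = 195 → write 3 carry 12
  4×15+12 = 72 → write 8 carry 4
  9×15+4 = 139 → write B carry 8
  E×15+8 = 218 → write A carry 13
  3×15+13 = 58 → write A carry 3
  remaining carry: 3

0x3AAB83F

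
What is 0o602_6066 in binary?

Each octal digit is 3 bits: 6=110 0=000 2=010 6=110 0=000 6=110 6=110.

0b110000010110000110110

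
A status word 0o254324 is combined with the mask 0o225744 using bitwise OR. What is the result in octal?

OR each oct digit independently (no carries):
  2|2=2, 5|2=7, 4|5=5, 3|7=7, 2|4=6, 4|4=4

0o275764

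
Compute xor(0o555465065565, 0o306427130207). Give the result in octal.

0o653042155762

XOR each oct digit independently (no carries):
  5^3=6, 5^0=5, 5^6=3, 4^4=0, 6^2=4, 5^7=2, 0^1=1, 6^3=5, 5^0=5, 5^2=7, 6^0=6, 5^7=2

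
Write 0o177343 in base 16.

0xFEE3

Each octal digit is 3 bits: 1=001 7=111 7=111 3=011 4=100 3=011.
Group the bits into nibbles: 1111 1110 1110 0011 → FEE3.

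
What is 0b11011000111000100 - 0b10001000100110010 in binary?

0b1010000010010010

Subtract column by column in base 2:
  0-0 → 0
  0-1 → 1 (borrow)
  1-0-1 → 0
  0-0 → 0
  0-1 → 1 (borrow)
  0-1-1 → 0 (borrow)
  1-0-1 → 0
  1-0 → 1
  1-1 → 0
  0-0 → 0
  0-0 → 0
  0-0 → 0
  1-1 → 0
  1-0 → 1
  0-0 → 0
  1-0 → 1
  1-1 → 0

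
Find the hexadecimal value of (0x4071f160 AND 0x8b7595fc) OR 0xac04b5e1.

0x4071f160 AND 0x8b7595fc = 0x00719160.
Then OR with 0xac04b5e1.

0xac75b5e1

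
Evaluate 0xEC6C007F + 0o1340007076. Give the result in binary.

0b11110111111011000000111010111101

0xEC6C007F = 0b11101100011011000000000001111111 in binary.
0o1340007076 = 0b1011100000000000111000111110 in binary.
Add column by column in base 2, right to left:
  1+0 = 1
  1+1 = 0 carry 1
  1+1+1 = 1 carry 1
  1+1+1 = 1 carry 1
  1+1+1 = 1 carry 1
  1+1+1 = 1 carry 1
  1+0+1 = 0 carry 1
  0+0+1 = 1
  0+0 = 0
  0+1 = 1
  0+1 = 1
  0+1 = 1
  0+0 = 0
  0+0 = 0
  0+0 = 0
  0+0 = 0
  0+0 = 0
  0+0 = 0
  1+0 = 1
  1+0 = 1
  0+0 = 0
  1+0 = 1
  1+0 = 1
  0+1 = 1
  0+1 = 1
  0+1 = 1
  1+0 = 1
  1+1 = 0 carry 1
  0+0+1 = 1
  1+0 = 1
  1+0 = 1
  1+0 = 1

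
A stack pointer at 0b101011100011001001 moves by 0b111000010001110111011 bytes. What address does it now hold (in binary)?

0b111101101110010000100

Add column by column in base 2, right to left:
  1+1 = 0 carry 1
  0+1+1 = 0 carry 1
  0+0+1 = 1
  1+1 = 0 carry 1
  0+1+1 = 0 carry 1
  0+1+1 = 0 carry 1
  1+0+1 = 0 carry 1
  1+1+1 = 1 carry 1
  0+1+1 = 0 carry 1
  0+1+1 = 0 carry 1
  0+0+1 = 1
  1+0 = 1
  1+0 = 1
  1+1 = 0 carry 1
  0+0+1 = 1
  1+0 = 1
  0+0 = 0
  1+0 = 1
  0+1 = 1
  0+1 = 1
  0+1 = 1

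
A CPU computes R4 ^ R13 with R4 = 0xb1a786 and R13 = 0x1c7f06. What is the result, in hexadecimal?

0xadd880

XOR each hex digit independently (no carries):
  b^1=a, 1^c=d, a^7=d, 7^f=8, 8^0=8, 6^6=0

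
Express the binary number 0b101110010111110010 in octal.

Group the bits in threes: 101 110 010 111 110 010 → 562762.

0o562762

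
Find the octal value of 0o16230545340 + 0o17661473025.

Add column by column in base 8, right to left:
  0+5 = 5
  4+2 = 6
  3+0 = 3
  5+3 = 0 carry 1
  4+7+1 = 4 carry 1
  5+4+1 = 2 carry 1
  0+1+1 = 2
  3+6 = 1 carry 1
  2+6+1 = 1 carry 1
  6+7+1 = 6 carry 1
  1+1+1 = 3

0o36112240365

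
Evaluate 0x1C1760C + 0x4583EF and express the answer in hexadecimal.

Add column by column in base 16, right to left:
  C+F = B carry 1
  0+E+1 = F
  6+3 = 9
  7+8 = F
  1+5 = 6
  C+4 = 0 carry 1
  1+0+1 = 2

0x206F9FB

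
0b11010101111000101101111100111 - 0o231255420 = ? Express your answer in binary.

0o231255420 = 0b10011001010101101100010000 in binary.
Subtract column by column in base 2:
  1-0 → 1
  1-0 → 1
  1-0 → 1
  0-0 → 0
  0-1 → 1 (borrow)
  1-0-1 → 0
  1-0 → 1
  1-0 → 1
  1-1 → 0
  1-1 → 0
  0-0 → 0
  1-1 → 0
  1-1 → 0
  0-0 → 0
  1-1 → 0
  0-0 → 0
  0-1 → 1 (borrow)
  0-0-1 → 1 (borrow)
  1-1-1 → 1 (borrow)
  1-0-1 → 0
  1-0 → 1
  1-1 → 0
  0-1 → 1 (borrow)
  1-0-1 → 0
  0-0 → 0
  1-1 → 0
  0-0 → 0
  1-0 → 1
  1-0 → 1

0b11000010101110000000011010111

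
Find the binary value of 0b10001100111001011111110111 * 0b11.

0b110100110101100011111100101

Multiply each base-2 digit by 3, carrying:
  1×3 = 3 → write 1 carry 1
  1×3+1 = 4 → write 0 carry 2
  1×3+2 = 5 → write 1 carry 2
  0×3+2 = 2 → write 0 carry 1
  1×3+1 = 4 → write 0 carry 2
  1×3+2 = 5 → write 1 carry 2
  1×3+2 = 5 → write 1 carry 2
  1×3+2 = 5 → write 1 carry 2
  1×3+2 = 5 → write 1 carry 2
  1×3+2 = 5 → write 1 carry 2
  1×3+2 = 5 → write 1 carry 2
  0×3+2 = 2 → write 0 carry 1
  1×3+1 = 4 → write 0 carry 2
  0×3+2 = 2 → write 0 carry 1
  0×3+1 = 1 → write 1
  1×3 = 3 → write 1 carry 1
  1×3+1 = 4 → write 0 carry 2
  1×3+2 = 5 → write 1 carry 2
  0×3+2 = 2 → write 0 carry 1
  0×3+1 = 1 → write 1
  1×3 = 3 → write 1 carry 1
  1×3+1 = 4 → write 0 carry 2
  0×3+2 = 2 → write 0 carry 1
  0×3+1 = 1 → write 1
  0×3 = 0 → write 0
  1×3 = 3 → write 1 carry 1
  remaining carry: 1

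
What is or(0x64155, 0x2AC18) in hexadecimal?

0x6ED5D

OR each hex digit independently (no carries):
  6|2=6, 4|A=E, 1|C=D, 5|1=5, 5|8=D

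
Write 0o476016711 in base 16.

0x4F81DC9

Each octal digit is 3 bits: 4=100 7=111 6=110 0=000 1=001 6=110 7=111 1=001 1=001.
Group the bits into nibbles: 0100 1111 1000 0001 1101 1100 1001 → 4F81DC9.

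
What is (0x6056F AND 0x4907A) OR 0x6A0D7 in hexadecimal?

0x6056F AND 0x4907A = 0x4006A.
Then OR with 0x6A0D7.

0x6A0FF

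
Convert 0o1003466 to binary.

0b1000000011100110110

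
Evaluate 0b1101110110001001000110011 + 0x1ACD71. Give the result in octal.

0o165357644

0b1101110110001001000110011 = 0o156611063 in octal.
0x1ACD71 = 0o6546561 in octal.
Add column by column in base 8, right to left:
  3+1 = 4
  6+6 = 4 carry 1
  0+5+1 = 6
  1+6 = 7
  1+4 = 5
  6+5 = 3 carry 1
  6+6+1 = 5 carry 1
  5+0+1 = 6
  1+0 = 1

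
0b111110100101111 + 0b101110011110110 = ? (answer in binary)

0b1101101000100101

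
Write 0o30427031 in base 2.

0b11000100010111000011001

Each octal digit is 3 bits: 3=011 0=000 4=100 2=010 7=111 0=000 3=011 1=001.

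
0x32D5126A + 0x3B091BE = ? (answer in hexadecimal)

0x3685A428

Add column by column in base 16, right to left:
  A+E = 8 carry 1
  6+B+1 = 2 carry 1
  2+1+1 = 4
  1+9 = A
  5+0 = 5
  D+B = 8 carry 1
  2+3+1 = 6
  3+0 = 3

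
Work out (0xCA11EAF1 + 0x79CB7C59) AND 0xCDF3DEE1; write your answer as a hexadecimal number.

Add column by column in base 16, right to left:
  1+9 = A
  F+5 = 4 carry 1
  A+C+1 = 7 carry 1
  E+7+1 = 6 carry 1
  1+B+1 = D
  1+C = D
  A+9 = 3 carry 1
  C+7+1 = 4 carry 1
  final carry 1
Sum = 0x143DD674A; now AND with 0xCDF3DEE1:
  1&0=0, 4&C=4, 3&D=1, D&F=D, D&3=1, 6&D=4, 7&E=6, 4&E=4, A&1=0

0x41D14640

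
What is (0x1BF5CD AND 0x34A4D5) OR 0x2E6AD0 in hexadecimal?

0x3EEED5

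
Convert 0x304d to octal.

Expand each hex digit to 4 bits: 3=0011 0=0000 4=0100 d=1101.
Group the bits in threes: 011 000 001 001 101 → 30115.

0o30115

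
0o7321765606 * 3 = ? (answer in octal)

0o26165741222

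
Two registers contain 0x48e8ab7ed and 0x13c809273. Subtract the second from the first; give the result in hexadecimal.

Subtract column by column in base 16:
  d-3 → a
  e-7 → 7
  7-2 → 5
  b-9 → 2
  a-0 → a
  8-8 → 0
  e-c → 2
  8-3 → 5
  4-1 → 3

0x3520a257a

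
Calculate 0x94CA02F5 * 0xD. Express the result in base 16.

0x78E422671

Multiply each base-16 digit by 13, carrying:
  5×13 = 65 → write 1 carry 4
  F×13+4 = 199 → write 7 carry 12
  2×13+12 = 38 → write 6 carry 2
  0×13+2 = 2 → write 2
  A×13 = 130 → write 2 carry 8
  C×13+8 = 164 → write 4 carry 10
  4×13+10 = 62 → write E carry 3
  9×13+3 = 120 → write 8 carry 7
  remaining carry: 7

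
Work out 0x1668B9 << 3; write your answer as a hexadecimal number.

0xB345C8

3 bits is not a whole number of base-16 digits; in binary: 101100110100010111001 << 3 = 101100110100010111001000.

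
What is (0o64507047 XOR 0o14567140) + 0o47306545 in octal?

0o137366654

First 0o64507047 XOR 0o14567140 = 0o70060107.
Add column by column in base 8, right to left:
  7+5 = 4 carry 1
  0+4+1 = 5
  1+5 = 6
  0+6 = 6
  6+0 = 6
  0+3 = 3
  0+7 = 7
  7+4 = 3 carry 1
  final carry 1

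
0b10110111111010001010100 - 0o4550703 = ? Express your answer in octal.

0o22221221

0b10110111111010001010100 = 0o26772124 in octal.
Subtract column by column in base 8:
  4-3 → 1
  2-0 → 2
  1-7 → 2 (borrow)
  2-0-1 → 1
  7-5 → 2
  7-5 → 2
  6-4 → 2
  2-0 → 2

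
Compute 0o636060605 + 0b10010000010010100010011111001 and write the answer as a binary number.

0o636060605 = 0b110011110000110000110000101 in binary.
Add column by column in base 2, right to left:
  1+1 = 0 carry 1
  0+0+1 = 1
  1+0 = 1
  0+1 = 1
  0+1 = 1
  0+1 = 1
  0+1 = 1
  1+1 = 0 carry 1
  1+0+1 = 0 carry 1
  0+0+1 = 1
  0+1 = 1
  0+0 = 0
  0+0 = 0
  1+0 = 1
  1+1 = 0 carry 1
  0+0+1 = 1
  0+1 = 1
  0+0 = 0
  0+0 = 0
  1+1 = 0 carry 1
  1+0+1 = 0 carry 1
  1+0+1 = 0 carry 1
  1+0+1 = 0 carry 1
  0+0+1 = 1
  0+0 = 0
  1+1 = 0 carry 1
  1+0+1 = 0 carry 1
  0+0+1 = 1
  0+1 = 1

0b11000100000011010011001111110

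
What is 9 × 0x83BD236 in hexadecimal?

0x4A1A63E6

Multiply each base-16 digit by 9, carrying:
  6×9 = 54 → write 6 carry 3
  3×9+3 = 30 → write E carry 1
  2×9+1 = 19 → write 3 carry 1
  D×9+1 = 118 → write 6 carry 7
  B×9+7 = 106 → write A carry 6
  3×9+6 = 33 → write 1 carry 2
  8×9+2 = 74 → write A carry 4
  remaining carry: 4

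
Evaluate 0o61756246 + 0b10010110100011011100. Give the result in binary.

0o61756246 = 0b110001111101110010100110 in binary.
Add column by column in base 2, right to left:
  0+0 = 0
  1+0 = 1
  1+1 = 0 carry 1
  0+1+1 = 0 carry 1
  0+1+1 = 0 carry 1
  1+0+1 = 0 carry 1
  0+1+1 = 0 carry 1
  1+1+1 = 1 carry 1
  0+0+1 = 1
  0+0 = 0
  1+0 = 1
  1+1 = 0 carry 1
  1+0+1 = 0 carry 1
  0+1+1 = 0 carry 1
  1+1+1 = 1 carry 1
  1+0+1 = 0 carry 1
  1+1+1 = 1 carry 1
  1+0+1 = 0 carry 1
  1+0+1 = 0 carry 1
  0+1+1 = 0 carry 1
  0+0+1 = 1
  0+0 = 0
  1+0 = 1
  1+0 = 1

0b110100010100010110000010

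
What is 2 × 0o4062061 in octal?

Multiply each base-8 digit by 2, carrying:
  1×2 = 2 → write 2
  6×2 = 12 → write 4 carry 1
  0×2+1 = 1 → write 1
  2×2 = 4 → write 4
  6×2 = 12 → write 4 carry 1
  0×2+1 = 1 → write 1
  4×2 = 8 → write 0 carry 1
  remaining carry: 1

0o10144142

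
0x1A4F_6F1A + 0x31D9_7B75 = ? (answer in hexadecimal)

0x4C28EA8F

Add column by column in base 16, right to left:
  A+5 = F
  1+7 = 8
  F+B = A carry 1
  6+7+1 = E
  F+9 = 8 carry 1
  4+D+1 = 2 carry 1
  A+1+1 = C
  1+3 = 4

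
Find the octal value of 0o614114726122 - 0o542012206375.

Subtract column by column in base 8:
  2-5 → 5 (borrow)
  2-7-1 → 2 (borrow)
  1-3-1 → 5 (borrow)
  6-6-1 → 7 (borrow)
  2-0-1 → 1
  7-2 → 5
  4-2 → 2
  1-1 → 0
  1-0 → 1
  4-2 → 2
  1-4 → 5 (borrow)
  6-5-1 → 0

0o52102517525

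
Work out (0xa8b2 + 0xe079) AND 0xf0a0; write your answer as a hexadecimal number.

0x8020

Add column by column in base 16, right to left:
  2+9 = b
  b+7 = 2 carry 1
  8+0+1 = 9
  a+e = 8 carry 1
  final carry 1
Sum = 0x1892b; now AND with 0xf0a0:
  1&0=0, 8&f=8, 9&0=0, 2&a=2, b&0=0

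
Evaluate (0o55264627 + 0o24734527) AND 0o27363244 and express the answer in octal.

0o2221244

Add column by column in base 8, right to left:
  7+7 = 6 carry 1
  2+2+1 = 5
  6+5 = 3 carry 1
  4+4+1 = 1 carry 1
  6+3+1 = 2 carry 1
  2+7+1 = 2 carry 1
  5+4+1 = 2 carry 1
  5+2+1 = 0 carry 1
  final carry 1
Sum = 0o102221356; now AND with 0o27363244:
  1&0=0, 0&2=0, 2&7=2, 2&3=2, 2&6=2, 1&3=1, 3&2=2, 5&4=4, 6&4=4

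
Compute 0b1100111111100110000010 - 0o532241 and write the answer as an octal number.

0b1100111111100110000010 = 0o14774602 in octal.
Subtract column by column in base 8:
  2-1 → 1
  0-4 → 4 (borrow)
  6-2-1 → 3
  4-2 → 2
  7-3 → 4
  7-5 → 2
  4-0 → 4
  1-0 → 1

0o14242341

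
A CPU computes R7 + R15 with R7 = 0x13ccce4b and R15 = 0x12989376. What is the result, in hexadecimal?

0x266561c1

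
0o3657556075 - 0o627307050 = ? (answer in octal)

0o3030247025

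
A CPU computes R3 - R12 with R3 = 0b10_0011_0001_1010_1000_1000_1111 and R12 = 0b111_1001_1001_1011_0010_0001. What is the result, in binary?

0b1101110000000110101101110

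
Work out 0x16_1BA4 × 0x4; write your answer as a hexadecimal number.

0x586E90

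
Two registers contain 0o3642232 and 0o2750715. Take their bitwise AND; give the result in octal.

0o2640210

AND each oct digit independently (no carries):
  3&2=2, 6&7=6, 4&5=4, 2&0=0, 2&7=2, 3&1=1, 2&5=0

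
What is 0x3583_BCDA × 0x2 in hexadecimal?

0x6B0779B4

Multiply each base-16 digit by 2, carrying:
  A×2 = 20 → write 4 carry 1
  D×2+1 = 27 → write B carry 1
  C×2+1 = 25 → write 9 carry 1
  B×2+1 = 23 → write 7 carry 1
  3×2+1 = 7 → write 7
  8×2 = 16 → write 0 carry 1
  5×2+1 = 11 → write B
  3×2 = 6 → write 6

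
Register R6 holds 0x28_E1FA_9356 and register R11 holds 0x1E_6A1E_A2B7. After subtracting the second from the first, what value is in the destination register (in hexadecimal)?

0xA77DBF09F

Subtract column by column in base 16:
  6-7 → F (borrow)
  5-B-1 → 9 (borrow)
  3-2-1 → 0
  9-A → F (borrow)
  A-E-1 → B (borrow)
  F-1-1 → D
  1-A → 7 (borrow)
  E-6-1 → 7
  8-E → A (borrow)
  2-1-1 → 0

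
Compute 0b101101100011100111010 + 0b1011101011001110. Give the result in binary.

0b101111000001000001000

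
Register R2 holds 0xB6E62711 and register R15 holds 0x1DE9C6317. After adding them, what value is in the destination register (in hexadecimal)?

0x295828A28

Add column by column in base 16, right to left:
  1+7 = 8
  1+1 = 2
  7+3 = A
  2+6 = 8
  6+C = 2 carry 1
  E+9+1 = 8 carry 1
  6+E+1 = 5 carry 1
  B+D+1 = 9 carry 1
  0+1+1 = 2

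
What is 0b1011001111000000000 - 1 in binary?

The trailing 9 digits are 0, so subtracting 1 borrows through: they become 1 and the next digit up decrements.

0b1011001110111111111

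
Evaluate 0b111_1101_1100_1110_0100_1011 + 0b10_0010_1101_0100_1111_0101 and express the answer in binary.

0b101000001010001101000000

Add column by column in base 2, right to left:
  1+1 = 0 carry 1
  1+0+1 = 0 carry 1
  0+1+1 = 0 carry 1
  1+0+1 = 0 carry 1
  0+1+1 = 0 carry 1
  0+1+1 = 0 carry 1
  1+1+1 = 1 carry 1
  0+1+1 = 0 carry 1
  0+0+1 = 1
  1+0 = 1
  1+1 = 0 carry 1
  1+0+1 = 0 carry 1
  0+1+1 = 0 carry 1
  0+0+1 = 1
  1+1 = 0 carry 1
  1+1+1 = 1 carry 1
  1+0+1 = 0 carry 1
  0+1+1 = 0 carry 1
  1+0+1 = 0 carry 1
  1+0+1 = 0 carry 1
  1+0+1 = 0 carry 1
  1+1+1 = 1 carry 1
  1+0+1 = 0 carry 1
  final carry 1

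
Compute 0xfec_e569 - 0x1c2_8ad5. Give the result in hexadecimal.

0xe2a5a94

Subtract column by column in base 16:
  9-5 → 4
  6-d → 9 (borrow)
  5-a-1 → a (borrow)
  e-8-1 → 5
  c-2 → a
  e-c → 2
  f-1 → e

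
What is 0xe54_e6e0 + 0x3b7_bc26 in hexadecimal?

0x120ca306

Add column by column in base 16, right to left:
  0+6 = 6
  e+2 = 0 carry 1
  6+c+1 = 3 carry 1
  e+b+1 = a carry 1
  4+7+1 = c
  5+b = 0 carry 1
  e+3+1 = 2 carry 1
  final carry 1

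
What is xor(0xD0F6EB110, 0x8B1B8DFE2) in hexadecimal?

0x5BED66EF2

XOR each hex digit independently (no carries):
  D^8=5, 0^B=B, F^1=E, 6^B=D, E^8=6, B^D=6, 1^F=E, 1^E=F, 0^2=2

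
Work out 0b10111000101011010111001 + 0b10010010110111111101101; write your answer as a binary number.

0b101001011100011010100110

Add column by column in base 2, right to left:
  1+1 = 0 carry 1
  0+0+1 = 1
  0+1 = 1
  1+1 = 0 carry 1
  1+0+1 = 0 carry 1
  1+1+1 = 1 carry 1
  0+1+1 = 0 carry 1
  1+1+1 = 1 carry 1
  0+1+1 = 0 carry 1
  1+1+1 = 1 carry 1
  1+1+1 = 1 carry 1
  0+1+1 = 0 carry 1
  1+0+1 = 0 carry 1
  0+1+1 = 0 carry 1
  1+1+1 = 1 carry 1
  0+0+1 = 1
  0+1 = 1
  0+0 = 0
  1+0 = 1
  1+1 = 0 carry 1
  1+0+1 = 0 carry 1
  0+0+1 = 1
  1+1 = 0 carry 1
  final carry 1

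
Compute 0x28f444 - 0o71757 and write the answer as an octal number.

0o12100125

0x28f444 = 0o12172104 in octal.
Subtract column by column in base 8:
  4-7 → 5 (borrow)
  0-5-1 → 2 (borrow)
  1-7-1 → 1 (borrow)
  2-1-1 → 0
  7-7 → 0
  1-0 → 1
  2-0 → 2
  1-0 → 1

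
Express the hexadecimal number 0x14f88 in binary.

0b10100111110001000

Expand each hex digit to 4 bits: 1=0001 4=0100 f=1111 8=1000 8=1000.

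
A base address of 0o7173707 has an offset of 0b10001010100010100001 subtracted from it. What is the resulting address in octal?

0b10001010100010100001 = 0o2124241 in octal.
Subtract column by column in base 8:
  7-1 → 6
  0-4 → 4 (borrow)
  7-2-1 → 4
  3-4 → 7 (borrow)
  7-2-1 → 4
  1-1 → 0
  7-2 → 5

0o5047446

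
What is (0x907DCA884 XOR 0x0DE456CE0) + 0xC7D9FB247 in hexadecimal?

First 0x907DCA884 XOR 0x0DE456CE0 = 0x9D999C464.
Add column by column in base 16, right to left:
  4+7 = B
  6+4 = A
  4+2 = 6
  C+B = 7 carry 1
  9+F+1 = 9 carry 1
  9+9+1 = 3 carry 1
  9+D+1 = 7 carry 1
  D+7+1 = 5 carry 1
  9+C+1 = 6 carry 1
  final carry 1

0x16573976AB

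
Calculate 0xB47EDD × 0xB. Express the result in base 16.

0x7C1737F

Multiply each base-16 digit by 11, carrying:
  D×11 = 143 → write F carry 8
  D×11+8 = 151 → write 7 carry 9
  E×11+9 = 163 → write 3 carry 10
  7×11+10 = 87 → write 7 carry 5
  4×11+5 = 49 → write 1 carry 3
  B×11+3 = 124 → write C carry 7
  remaining carry: 7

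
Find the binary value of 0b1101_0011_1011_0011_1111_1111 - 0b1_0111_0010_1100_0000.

0b110100100100000100111111

Subtract column by column in base 2:
  1-0 → 1
  1-0 → 1
  1-0 → 1
  1-0 → 1
  1-0 → 1
  1-0 → 1
  1-1 → 0
  1-1 → 0
  1-0 → 1
  1-1 → 0
  0-0 → 0
  0-0 → 0
  1-1 → 0
  1-1 → 0
  0-1 → 1 (borrow)
  1-0-1 → 0
  1-1 → 0
  1-0 → 1
  0-0 → 0
  0-0 → 0
  1-0 → 1
  0-0 → 0
  1-0 → 1
  1-0 → 1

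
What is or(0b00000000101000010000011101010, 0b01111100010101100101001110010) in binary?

0b01111100111101110101011111010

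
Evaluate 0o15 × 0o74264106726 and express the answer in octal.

Multiply each base-8 digit by 13, carrying:
  6×13 = 78 → write 6 carry 9
  2×13+9 = 35 → write 3 carry 4
  7×13+4 = 95 → write 7 carry 11
  6×13+11 = 89 → write 1 carry 11
  0×13+11 = 11 → write 3 carry 1
  1×13+1 = 14 → write 6 carry 1
  4×13+1 = 53 → write 5 carry 6
  6×13+6 = 84 → write 4 carry 10
  2×13+10 = 36 → write 4 carry 4
  4×13+4 = 56 → write 0 carry 7
  7×13+7 = 98 → write 2 carry 12
  remaining carry: 14

0o1420445631736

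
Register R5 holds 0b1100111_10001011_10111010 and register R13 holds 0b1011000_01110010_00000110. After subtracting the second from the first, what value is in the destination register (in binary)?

0b11110001100110110100

Subtract column by column in base 2:
  0-0 → 0
  1-1 → 0
  0-1 → 1 (borrow)
  1-0-1 → 0
  1-0 → 1
  1-0 → 1
  0-0 → 0
  1-0 → 1
  1-0 → 1
  1-1 → 0
  0-0 → 0
  1-0 → 1
  0-1 → 1 (borrow)
  0-1-1 → 0 (borrow)
  0-1-1 → 0 (borrow)
  1-0-1 → 0
  1-0 → 1
  1-0 → 1
  1-0 → 1
  0-1 → 1 (borrow)
  0-1-1 → 0 (borrow)
  1-0-1 → 0
  1-1 → 0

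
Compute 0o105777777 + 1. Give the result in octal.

0o106000000

The trailing 6 digits are 7 (max in base 8), so adding 1 cascades: they roll to 0 and the next digit up increments.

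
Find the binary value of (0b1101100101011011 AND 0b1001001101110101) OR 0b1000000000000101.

0b1001000101010101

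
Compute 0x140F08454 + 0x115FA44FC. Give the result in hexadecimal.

0x256EAC950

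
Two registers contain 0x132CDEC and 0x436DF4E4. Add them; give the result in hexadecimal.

Add column by column in base 16, right to left:
  C+4 = 0 carry 1
  E+E+1 = D carry 1
  D+4+1 = 2 carry 1
  C+F+1 = C carry 1
  2+D+1 = 0 carry 1
  3+6+1 = A
  1+3 = 4
  0+4 = 4

0x44A0C2D0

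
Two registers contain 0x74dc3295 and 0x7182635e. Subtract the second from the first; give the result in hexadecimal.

Subtract column by column in base 16:
  5-e → 7 (borrow)
  9-5-1 → 3
  2-3 → f (borrow)
  3-6-1 → c (borrow)
  c-2-1 → 9
  d-8 → 5
  4-1 → 3
  7-7 → 0

0x359cf37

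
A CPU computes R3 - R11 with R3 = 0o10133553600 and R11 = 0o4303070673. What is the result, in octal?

0o3630462705

Subtract column by column in base 8:
  0-3 → 5 (borrow)
  0-7-1 → 0 (borrow)
  6-6-1 → 7 (borrow)
  3-0-1 → 2
  5-7 → 6 (borrow)
  5-0-1 → 4
  3-3 → 0
  3-0 → 3
  1-3 → 6 (borrow)
  0-4-1 → 3 (borrow)
  1-0-1 → 0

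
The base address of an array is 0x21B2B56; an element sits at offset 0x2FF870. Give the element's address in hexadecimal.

Add column by column in base 16, right to left:
  6+0 = 6
  5+7 = C
  B+8 = 3 carry 1
  2+F+1 = 2 carry 1
  B+F+1 = B carry 1
  1+2+1 = 4
  2+0 = 2

0x24B23C6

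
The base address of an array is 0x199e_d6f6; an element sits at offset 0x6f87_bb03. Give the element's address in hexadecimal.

0x892691f9

Add column by column in base 16, right to left:
  6+3 = 9
  f+0 = f
  6+b = 1 carry 1
  d+b+1 = 9 carry 1
  e+7+1 = 6 carry 1
  9+8+1 = 2 carry 1
  9+f+1 = 9 carry 1
  1+6+1 = 8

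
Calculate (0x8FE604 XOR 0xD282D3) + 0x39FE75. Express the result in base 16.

First 0x8FE604 XOR 0xD282D3 = 0x5D64D7.
Add column by column in base 16, right to left:
  7+5 = C
  D+7 = 4 carry 1
  4+E+1 = 3 carry 1
  6+F+1 = 6 carry 1
  D+9+1 = 7 carry 1
  5+3+1 = 9

0x97634C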